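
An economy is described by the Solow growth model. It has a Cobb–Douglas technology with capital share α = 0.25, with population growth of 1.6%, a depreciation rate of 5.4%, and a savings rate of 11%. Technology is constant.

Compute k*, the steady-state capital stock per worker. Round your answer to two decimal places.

k* ≈ 1.83

Steady state requires s·f(k) = (n + δ)·k, i.e. s·k^α = (n + δ)·k.
Rearranging, k^(1−α) = s / (n + δ).
k^0.75 = 0.11 / (0.016 + 0.054) = 0.11 / 0.070 = 1.5714
k* = 1.5714^(1/0.75) ≈ 1.8269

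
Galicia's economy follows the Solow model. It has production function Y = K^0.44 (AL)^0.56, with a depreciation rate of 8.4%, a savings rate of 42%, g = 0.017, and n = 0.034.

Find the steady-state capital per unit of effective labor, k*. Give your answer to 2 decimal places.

Steady state requires s·f(k) = (n + g + δ)·k, i.e. s·k^α = (n + g + δ)·k.
Rearranging, k^(1−α) = s / (n + g + δ).
k^0.56 = 0.42 / (0.034 + 0.017 + 0.084) = 0.42 / 0.135 = 3.1111
k* = 3.1111^(1/0.56) ≈ 7.5893

k* = 7.59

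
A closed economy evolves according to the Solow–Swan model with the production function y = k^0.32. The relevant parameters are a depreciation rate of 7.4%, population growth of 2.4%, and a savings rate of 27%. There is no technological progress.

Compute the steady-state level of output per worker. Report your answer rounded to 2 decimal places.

At the steady state, Δk = 0, so s·k^α = (n + δ)·k.
Rearranging, k^(1−α) = s / (n + δ).
k^0.68 = 0.27 / (0.024 + 0.074) = 0.27 / 0.098 = 2.7551
k* = 2.7551^(1/0.68) ≈ 4.4388
y* = (k*)^α = 4.4388^0.32 ≈ 1.6111

y* = 1.61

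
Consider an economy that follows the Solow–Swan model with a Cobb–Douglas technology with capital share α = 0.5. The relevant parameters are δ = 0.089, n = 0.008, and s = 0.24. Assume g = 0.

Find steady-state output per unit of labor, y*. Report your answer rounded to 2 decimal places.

y* = 2.47

In steady state, investment equals break-even investment: s·k^α = (n + δ)·k.
Rearranging, k^(1−α) = s / (n + δ).
k^0.5 = 0.24 / (0.008 + 0.089) = 0.24 / 0.097 = 2.4742
k* = 2.4742^(1/0.5) ≈ 6.1217
y* = (k*)^α = 6.1217^0.5 ≈ 2.4742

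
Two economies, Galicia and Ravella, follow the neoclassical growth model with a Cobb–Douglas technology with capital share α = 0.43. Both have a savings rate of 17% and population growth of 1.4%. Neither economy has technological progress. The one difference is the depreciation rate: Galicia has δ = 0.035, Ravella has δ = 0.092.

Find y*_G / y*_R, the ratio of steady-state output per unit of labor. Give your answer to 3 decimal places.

Steady-state y* = [s/(n + δ)]^(α/(1−α)), so the ratio is [ (s_G/(n + δ)_G) / (s_R/(n + δ)_R) ]^0.7544.
s_G/(n + δ)_G = 0.17/0.049 = 3.4694; s_R/(n + δ)_R = 0.17/0.106 = 1.6038.
Ratio = (3.4694/1.6038)^0.7544 = 2.1632^0.7544 ≈ 1.7898

ratio ≈ 1.790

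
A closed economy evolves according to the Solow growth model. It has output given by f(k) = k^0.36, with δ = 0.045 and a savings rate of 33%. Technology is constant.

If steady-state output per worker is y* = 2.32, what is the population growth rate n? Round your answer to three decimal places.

n ≈ 0.029

In steady state, investment equals break-even investment: s·k^α = (n + δ)·k.
Since y* = [s/(n + δ)]^(α/(1−α)), we have s/(n + δ) = (y*)^((1−α)/α) = 2.32^1.7778 = 4.4644.
Therefore n + δ = s / 4.4644 = 0.33 / 4.4644 = 0.0739, so n = 0.0739 − 0.045 = 0.0289.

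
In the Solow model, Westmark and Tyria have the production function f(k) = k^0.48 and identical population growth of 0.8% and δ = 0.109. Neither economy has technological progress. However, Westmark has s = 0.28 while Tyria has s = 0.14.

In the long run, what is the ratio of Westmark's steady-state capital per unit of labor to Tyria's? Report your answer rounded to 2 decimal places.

Steady-state k* = [s/(n + δ)]^(1/(1−α)), so the ratio is [ (s_W/(n + δ)_W) / (s_T/(n + δ)_T) ]^1.9231.
s_W/(n + δ)_W = 0.28/0.117 = 2.3932; s_T/(n + δ)_T = 0.14/0.117 = 1.1966.
Ratio = (2.3932/1.1966)^1.9231 = 2.0000^1.9231 ≈ 3.7924

ratio ≈ 3.79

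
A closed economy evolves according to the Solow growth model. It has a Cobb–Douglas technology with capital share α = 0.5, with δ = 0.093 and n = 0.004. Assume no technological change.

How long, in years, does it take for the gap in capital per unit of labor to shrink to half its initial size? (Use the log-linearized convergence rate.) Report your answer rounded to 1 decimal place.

Near the steady state the convergence rate is λ = (1 − α)(n + δ).
λ = (1 − 0.5) × 0.097 = 0.5 × 0.097 = 0.0485
Half-life = ln 2 / λ = 0.6931 / 0.0485 ≈ 14.29 years

about 14.3 years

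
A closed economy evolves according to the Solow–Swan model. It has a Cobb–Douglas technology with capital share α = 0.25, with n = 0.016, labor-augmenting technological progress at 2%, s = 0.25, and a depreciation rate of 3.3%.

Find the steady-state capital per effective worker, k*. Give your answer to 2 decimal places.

Steady state requires s·f(k) = (n + g + δ)·k, i.e. s·k^α = (n + g + δ)·k.
Dividing both sides by k: k^(1−α) = s / (n + g + δ).
k^0.75 = 0.25 / (0.016 + 0.020 + 0.033) = 0.25 / 0.069 = 3.6232
k* = 3.6232^(1/0.75) ≈ 5.5649

k* = 5.56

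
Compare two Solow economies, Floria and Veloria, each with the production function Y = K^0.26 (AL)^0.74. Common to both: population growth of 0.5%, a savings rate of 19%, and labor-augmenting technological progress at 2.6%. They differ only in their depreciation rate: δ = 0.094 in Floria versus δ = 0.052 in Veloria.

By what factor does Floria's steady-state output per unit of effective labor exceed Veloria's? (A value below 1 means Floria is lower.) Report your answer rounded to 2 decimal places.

Steady-state y* = [s/(n + g + δ)]^(α/(1−α)), so the ratio is [ (s_F/(n + g + δ)_F) / (s_V/(n + g + δ)_V) ]^0.3514.
s_F/(n + g + δ)_F = 0.19/0.125 = 1.5200; s_V/(n + g + δ)_V = 0.19/0.083 = 2.2892.
Ratio = (1.5200/2.2892)^0.3514 = 0.6640^0.3514 ≈ 0.8660

y*_F / y*_V ≈ 0.87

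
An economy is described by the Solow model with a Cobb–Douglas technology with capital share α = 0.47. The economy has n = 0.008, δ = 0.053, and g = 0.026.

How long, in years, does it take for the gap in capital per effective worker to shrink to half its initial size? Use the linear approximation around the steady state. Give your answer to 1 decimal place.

half-life ≈ 15.0 years

Near the steady state the convergence rate is λ = (1 − α)(n + g + δ).
λ = (1 − 0.47) × 0.087 = 0.53 × 0.087 = 0.04611
Half-life = ln 2 / λ = 0.6931 / 0.04611 ≈ 15.03 years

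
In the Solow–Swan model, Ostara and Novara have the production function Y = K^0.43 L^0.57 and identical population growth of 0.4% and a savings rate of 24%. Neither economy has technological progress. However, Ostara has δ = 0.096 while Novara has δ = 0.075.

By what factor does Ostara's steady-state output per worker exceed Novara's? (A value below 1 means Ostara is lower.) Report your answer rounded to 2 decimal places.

Steady-state y* = [s/(n + δ)]^(α/(1−α)), so the ratio is [ (s_O/(n + δ)_O) / (s_N/(n + δ)_N) ]^0.7544.
s_O/(n + δ)_O = 0.24/0.100 = 2.4000; s_N/(n + δ)_N = 0.24/0.079 = 3.0380.
Ratio = (2.4000/3.0380)^0.7544 = 0.7900^0.7544 ≈ 0.8371

y*_O / y*_N ≈ 0.84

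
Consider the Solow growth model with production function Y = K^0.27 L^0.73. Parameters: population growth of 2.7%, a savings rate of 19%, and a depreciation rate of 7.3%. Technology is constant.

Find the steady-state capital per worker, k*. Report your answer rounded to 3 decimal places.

k* = 2.409

Steady state requires s·f(k) = (n + δ)·k, i.e. s·k^α = (n + δ)·k.
Dividing both sides by k: k^(1−α) = s / (n + δ).
k^0.73 = 0.19 / (0.027 + 0.073) = 0.19 / 0.100 = 1.9000
k* = 1.9000^(1/0.73) ≈ 2.4091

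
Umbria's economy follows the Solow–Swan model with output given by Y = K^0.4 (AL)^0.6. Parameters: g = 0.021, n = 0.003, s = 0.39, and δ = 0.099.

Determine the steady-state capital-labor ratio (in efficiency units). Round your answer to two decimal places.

At the steady state, Δk = 0, so s·k^α = (n + g + δ)·k.
Rearranging, k^(1−α) = s / (n + g + δ).
k^0.6 = 0.39 / (0.003 + 0.021 + 0.099) = 0.39 / 0.123 = 3.1707
k* = 3.1707^(1/0.6) ≈ 6.8432

k* = 6.84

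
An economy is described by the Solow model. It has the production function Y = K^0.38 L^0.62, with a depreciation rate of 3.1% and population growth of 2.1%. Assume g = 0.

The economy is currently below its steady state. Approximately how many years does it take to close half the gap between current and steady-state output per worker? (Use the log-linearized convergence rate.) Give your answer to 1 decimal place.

half-life ≈ 21.5 years

Near the steady state the convergence rate is λ = (1 − α)(n + δ).
λ = (1 − 0.38) × 0.052 = 0.62 × 0.052 = 0.03224
Half-life = ln 2 / λ = 0.6931 / 0.03224 ≈ 21.50 years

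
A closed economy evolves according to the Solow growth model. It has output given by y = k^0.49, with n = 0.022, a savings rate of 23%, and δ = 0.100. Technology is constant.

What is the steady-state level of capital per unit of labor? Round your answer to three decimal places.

k* = 3.467

Steady state requires s·f(k) = (n + δ)·k, i.e. s·k^α = (n + δ)·k.
Dividing both sides by k: k^(1−α) = s / (n + δ).
k^0.51 = 0.23 / (0.022 + 0.100) = 0.23 / 0.122 = 1.8852
k* = 1.8852^(1/0.51) ≈ 3.4667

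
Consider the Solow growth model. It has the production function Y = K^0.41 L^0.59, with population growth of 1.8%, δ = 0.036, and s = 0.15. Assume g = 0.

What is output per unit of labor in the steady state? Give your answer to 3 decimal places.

In steady state, investment equals break-even investment: s·k^α = (n + δ)·k.
Dividing both sides by k: k^(1−α) = s / (n + δ).
k^0.59 = 0.15 / (0.018 + 0.036) = 0.15 / 0.054 = 2.7778
k* = 2.7778^(1/0.59) ≈ 5.6498
y* = (k*)^α = 5.6498^0.41 ≈ 2.0339

y* = 2.034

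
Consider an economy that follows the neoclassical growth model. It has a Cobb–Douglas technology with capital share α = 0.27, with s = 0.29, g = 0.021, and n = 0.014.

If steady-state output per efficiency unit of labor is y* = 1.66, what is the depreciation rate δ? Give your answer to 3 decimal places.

Steady state requires s·f(k) = (n + g + δ)·k, i.e. s·k^α = (n + g + δ)·k.
Since y* = [s/(n + g + δ)]^(α/(1−α)), we have s/(n + g + δ) = (y*)^((1−α)/α) = 1.66^2.7037 = 3.9365.
Therefore n + g + δ = s / 3.9365 = 0.29 / 3.9365 = 0.0737, so δ = 0.0737 − 0.035 = 0.0387.

δ ≈ 0.039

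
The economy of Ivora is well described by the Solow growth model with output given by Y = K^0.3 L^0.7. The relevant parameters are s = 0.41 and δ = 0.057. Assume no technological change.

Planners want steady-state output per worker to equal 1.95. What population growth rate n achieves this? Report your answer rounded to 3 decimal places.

n ≈ 0.029

In steady state, investment equals break-even investment: s·k^α = (n + δ)·k.
Since y* = [s/(n + δ)]^(α/(1−α)), we have s/(n + δ) = (y*)^((1−α)/α) = 1.95^2.3333 = 4.7505.
Therefore n + δ = s / 4.7505 = 0.41 / 4.7505 = 0.0863, so n = 0.0863 − 0.057 = 0.0293.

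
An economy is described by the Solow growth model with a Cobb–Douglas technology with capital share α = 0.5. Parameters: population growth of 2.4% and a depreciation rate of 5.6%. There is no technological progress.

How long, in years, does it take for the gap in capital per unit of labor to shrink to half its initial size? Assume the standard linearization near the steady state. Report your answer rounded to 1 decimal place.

t_½ ≈ 17.3 years

Near the steady state the convergence rate is λ = (1 − α)(n + δ).
λ = (1 − 0.5) × 0.080 = 0.5 × 0.080 = 0.0400
Half-life = ln 2 / λ = 0.6931 / 0.0400 ≈ 17.33 years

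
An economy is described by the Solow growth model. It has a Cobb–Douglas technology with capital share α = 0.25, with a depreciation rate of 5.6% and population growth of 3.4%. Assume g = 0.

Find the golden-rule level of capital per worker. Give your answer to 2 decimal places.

k_gold ≈ 3.90

The golden rule sets f'(k) = n + δ, i.e. α·k^(α−1) = n + δ.
So k^(1−α) = α / (n + δ) = 0.25 / 0.090 = 2.7778.
k_gold = 2.7778^(1/0.75) ≈ 3.9048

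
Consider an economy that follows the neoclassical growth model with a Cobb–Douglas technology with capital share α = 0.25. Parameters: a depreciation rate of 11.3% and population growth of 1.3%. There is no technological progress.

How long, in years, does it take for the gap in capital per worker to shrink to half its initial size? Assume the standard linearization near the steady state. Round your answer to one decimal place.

Near the steady state the convergence rate is λ = (1 − α)(n + δ).
λ = (1 − 0.25) × 0.126 = 0.75 × 0.126 = 0.0945
Half-life = ln 2 / λ = 0.6931 / 0.0945 ≈ 7.33 years

t_½ ≈ 7.3 years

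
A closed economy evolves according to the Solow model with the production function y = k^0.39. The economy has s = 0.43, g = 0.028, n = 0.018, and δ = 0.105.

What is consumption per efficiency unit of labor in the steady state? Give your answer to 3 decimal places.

In steady state, investment equals break-even investment: s·k^α = (n + g + δ)·k.
Rearranging, k^(1−α) = s / (n + g + δ).
k^0.61 = 0.43 / (0.018 + 0.028 + 0.105) = 0.43 / 0.151 = 2.8477
k* = 2.8477^(1/0.61) ≈ 5.5600
y* = (k*)^α = 5.5600^0.39 ≈ 1.9524
c* = (1 − s)·y* = (1 − 0.43) × 1.9524 ≈ 1.1129

c* ≈ 1.113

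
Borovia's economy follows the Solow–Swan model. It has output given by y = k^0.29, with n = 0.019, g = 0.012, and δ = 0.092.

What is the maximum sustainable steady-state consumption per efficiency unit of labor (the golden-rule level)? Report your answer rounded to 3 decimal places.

At the golden rule, f'(k) = n + g + δ, so α·k^(α−1) = n + g + δ and k_gold = (α/(n + g + δ))^(1/(1−α)).
k_gold = (0.29/0.123)^(1/0.71) = 2.3577^1.4085 ≈ 3.3470
c_gold = f(k_gold) − (n + g + δ)·k_gold = 1.4195 − 0.123×3.3470 ≈ 1.0078

c_gold ≈ 1.008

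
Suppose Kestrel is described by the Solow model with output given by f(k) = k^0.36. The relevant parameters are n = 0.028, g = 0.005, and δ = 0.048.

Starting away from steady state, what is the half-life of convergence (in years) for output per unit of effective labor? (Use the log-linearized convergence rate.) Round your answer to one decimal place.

half-life ≈ 13.4 years

Near the steady state the convergence rate is λ = (1 − α)(n + g + δ).
λ = (1 − 0.36) × 0.081 = 0.64 × 0.081 = 0.05184
Half-life = ln 2 / λ = 0.6931 / 0.05184 ≈ 13.37 years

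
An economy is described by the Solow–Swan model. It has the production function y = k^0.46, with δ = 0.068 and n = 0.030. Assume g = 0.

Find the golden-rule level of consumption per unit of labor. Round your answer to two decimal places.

At the golden rule, f'(k) = n + δ, so α·k^(α−1) = n + δ and k_gold = (α/(n + δ))^(1/(1−α)).
k_gold = (0.46/0.098)^(1/0.54) = 4.6939^1.8519 ≈ 17.5232
c_gold = f(k_gold) − (n + δ)·k_gold = 3.7330 − 0.098×17.5232 ≈ 2.0157

c_gold ≈ 2.02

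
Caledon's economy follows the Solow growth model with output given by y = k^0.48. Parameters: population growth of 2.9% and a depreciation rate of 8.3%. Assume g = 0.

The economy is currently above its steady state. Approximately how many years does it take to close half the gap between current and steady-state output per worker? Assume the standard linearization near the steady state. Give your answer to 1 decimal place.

half-life ≈ 11.9 years

Near the steady state the convergence rate is λ = (1 − α)(n + δ).
λ = (1 − 0.48) × 0.112 = 0.52 × 0.112 = 0.05824
Half-life = ln 2 / λ = 0.6931 / 0.05824 ≈ 11.90 years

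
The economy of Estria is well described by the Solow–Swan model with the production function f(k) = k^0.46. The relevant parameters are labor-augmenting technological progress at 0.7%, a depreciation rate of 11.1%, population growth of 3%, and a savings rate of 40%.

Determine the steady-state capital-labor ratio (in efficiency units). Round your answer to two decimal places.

k* = 6.30

Steady state requires s·f(k) = (n + g + δ)·k, i.e. s·k^α = (n + g + δ)·k.
Rearranging, k^(1−α) = s / (n + g + δ).
k^0.54 = 0.40 / (0.030 + 0.007 + 0.111) = 0.40 / 0.148 = 2.7027
k* = 2.7027^(1/0.54) ≈ 6.3041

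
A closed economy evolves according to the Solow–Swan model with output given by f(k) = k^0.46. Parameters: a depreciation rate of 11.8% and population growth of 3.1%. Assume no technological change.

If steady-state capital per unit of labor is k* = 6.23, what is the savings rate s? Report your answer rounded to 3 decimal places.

Steady state requires s·f(k) = (n + δ)·k, i.e. s·k^α = (n + δ)·k.
So s / (n + δ) = (k*)^(1−α) = 6.23^0.54 = 2.6855.
Therefore s = 2.6855 × (n + δ) = 2.6855 × 0.149 = 0.4001.

s ≈ 0.400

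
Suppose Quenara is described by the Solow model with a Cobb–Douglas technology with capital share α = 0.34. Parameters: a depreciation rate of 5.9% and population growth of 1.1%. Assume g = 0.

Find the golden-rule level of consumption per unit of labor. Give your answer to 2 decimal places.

c_gold ≈ 1.49

At the golden rule, f'(k) = n + δ, so α·k^(α−1) = n + δ and k_gold = (α/(n + δ))^(1/(1−α)).
k_gold = (0.34/0.070)^(1/0.66) = 4.8571^1.5152 ≈ 10.9647
c_gold = f(k_gold) − (n + δ)·k_gold = 2.2573 − 0.070×10.9647 ≈ 1.4898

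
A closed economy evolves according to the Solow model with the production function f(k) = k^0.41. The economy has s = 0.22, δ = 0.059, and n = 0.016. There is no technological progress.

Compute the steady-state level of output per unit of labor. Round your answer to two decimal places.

In steady state, investment equals break-even investment: s·k^α = (n + δ)·k.
Rearranging, k^(1−α) = s / (n + δ).
k^0.59 = 0.22 / (0.016 + 0.059) = 0.22 / 0.075 = 2.9333
k* = 2.9333^(1/0.59) ≈ 6.1963
y* = (k*)^α = 6.1963^0.41 ≈ 2.1124

y* = 2.11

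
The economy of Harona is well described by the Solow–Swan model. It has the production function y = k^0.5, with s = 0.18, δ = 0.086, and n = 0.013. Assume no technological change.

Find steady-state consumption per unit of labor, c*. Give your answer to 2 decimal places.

c* = 1.49

In steady state, investment equals break-even investment: s·k^α = (n + δ)·k.
Dividing both sides by k: k^(1−α) = s / (n + δ).
k^0.5 = 0.18 / (0.013 + 0.086) = 0.18 / 0.099 = 1.8182
k* = 1.8182^(1/0.5) ≈ 3.3059
y* = (k*)^α = 3.3059^0.5 ≈ 1.8182
c* = (1 − s)·y* = (1 − 0.18) × 1.8182 ≈ 1.4909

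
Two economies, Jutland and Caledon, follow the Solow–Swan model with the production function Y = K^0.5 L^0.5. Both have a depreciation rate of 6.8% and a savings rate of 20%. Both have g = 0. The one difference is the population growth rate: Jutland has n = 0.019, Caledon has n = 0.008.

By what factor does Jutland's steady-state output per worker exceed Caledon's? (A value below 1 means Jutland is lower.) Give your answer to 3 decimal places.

Steady-state y* = [s/(n + δ)]^(α/(1−α)), so the ratio is [ (s_J/(n + δ)_J) / (s_C/(n + δ)_C) ]^1.
s_J/(n + δ)_J = 0.20/0.087 = 2.2989; s_C/(n + δ)_C = 0.20/0.076 = 2.6316.
Ratio = (2.2989/2.6316)^1 = 0.8736^1 ≈ 0.8736

ratio ≈ 0.874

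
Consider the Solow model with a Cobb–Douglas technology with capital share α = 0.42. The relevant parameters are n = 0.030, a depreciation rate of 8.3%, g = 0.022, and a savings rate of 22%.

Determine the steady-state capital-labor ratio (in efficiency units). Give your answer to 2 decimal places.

In steady state, investment equals break-even investment: s·k^α = (n + g + δ)·k.
Rearranging, k^(1−α) = s / (n + g + δ).
k^0.58 = 0.22 / (0.030 + 0.022 + 0.083) = 0.22 / 0.135 = 1.6296
k* = 1.6296^(1/0.58) ≈ 2.3209

k* ≈ 2.32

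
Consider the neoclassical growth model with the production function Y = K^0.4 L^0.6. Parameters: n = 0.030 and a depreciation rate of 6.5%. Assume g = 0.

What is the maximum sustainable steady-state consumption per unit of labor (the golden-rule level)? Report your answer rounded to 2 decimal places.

c_gold ≈ 1.56

At the golden rule, f'(k) = n + δ, so α·k^(α−1) = n + δ and k_gold = (α/(n + δ))^(1/(1−α)).
k_gold = (0.4/0.095)^(1/0.6) = 4.2105^1.6667 ≈ 10.9794
c_gold = f(k_gold) − (n + δ)·k_gold = 2.6075 − 0.095×10.9794 ≈ 1.5645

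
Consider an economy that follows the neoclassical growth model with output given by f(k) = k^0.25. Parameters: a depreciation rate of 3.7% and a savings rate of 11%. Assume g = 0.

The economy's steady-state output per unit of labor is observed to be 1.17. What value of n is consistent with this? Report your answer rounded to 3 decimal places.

At the steady state, Δk = 0, so s·k^α = (n + δ)·k.
Since y* = [s/(n + δ)]^(α/(1−α)), we have s/(n + δ) = (y*)^((1−α)/α) = 1.17^3 = 1.6016.
Therefore n + δ = s / 1.6016 = 0.11 / 1.6016 = 0.0687, so n = 0.0687 − 0.037 = 0.0317.

n ≈ 0.032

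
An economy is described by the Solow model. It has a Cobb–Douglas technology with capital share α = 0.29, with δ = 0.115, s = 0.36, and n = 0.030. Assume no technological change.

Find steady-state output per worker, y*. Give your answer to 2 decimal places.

Steady state requires s·f(k) = (n + δ)·k, i.e. s·k^α = (n + δ)·k.
Dividing both sides by k: k^(1−α) = s / (n + δ).
k^0.71 = 0.36 / (0.030 + 0.115) = 0.36 / 0.145 = 2.4828
k* = 2.4828^(1/0.71) ≈ 3.5996
y* = (k*)^α = 3.5996^0.29 ≈ 1.4498

y* = 1.45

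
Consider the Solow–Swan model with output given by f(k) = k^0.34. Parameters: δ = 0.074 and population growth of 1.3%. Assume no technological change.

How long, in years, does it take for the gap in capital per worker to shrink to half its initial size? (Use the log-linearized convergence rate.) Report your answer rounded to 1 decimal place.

Near the steady state the convergence rate is λ = (1 − α)(n + δ).
λ = (1 − 0.34) × 0.087 = 0.66 × 0.087 = 0.05742
Half-life = ln 2 / λ = 0.6931 / 0.05742 ≈ 12.07 years

about 12.1 years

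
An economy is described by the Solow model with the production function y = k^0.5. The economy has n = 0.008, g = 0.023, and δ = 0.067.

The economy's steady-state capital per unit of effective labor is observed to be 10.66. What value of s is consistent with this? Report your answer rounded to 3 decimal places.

s ≈ 0.320

Steady state requires s·f(k) = (n + g + δ)·k, i.e. s·k^α = (n + g + δ)·k.
So s / (n + g + δ) = (k*)^(1−α) = 10.66^0.5 = 3.2650.
Therefore s = 3.2650 × (n + g + δ) = 3.2650 × 0.098 = 0.3200.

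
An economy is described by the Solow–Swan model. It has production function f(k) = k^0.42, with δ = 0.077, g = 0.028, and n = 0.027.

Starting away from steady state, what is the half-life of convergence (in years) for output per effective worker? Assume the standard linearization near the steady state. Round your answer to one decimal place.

Near the steady state the convergence rate is λ = (1 − α)(n + g + δ).
λ = (1 − 0.42) × 0.132 = 0.58 × 0.132 = 0.07656
Half-life = ln 2 / λ = 0.6931 / 0.07656 ≈ 9.05 years

about 9.1 years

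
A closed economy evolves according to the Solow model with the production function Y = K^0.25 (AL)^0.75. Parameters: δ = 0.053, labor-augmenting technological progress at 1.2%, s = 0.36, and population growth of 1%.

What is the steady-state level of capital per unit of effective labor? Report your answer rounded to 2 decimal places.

k* = 8.10

In steady state, investment equals break-even investment: s·k^α = (n + g + δ)·k.
Rearranging, k^(1−α) = s / (n + g + δ).
k^0.75 = 0.36 / (0.010 + 0.012 + 0.053) = 0.36 / 0.075 = 4.8000
k* = 4.8000^(1/0.75) ≈ 8.0970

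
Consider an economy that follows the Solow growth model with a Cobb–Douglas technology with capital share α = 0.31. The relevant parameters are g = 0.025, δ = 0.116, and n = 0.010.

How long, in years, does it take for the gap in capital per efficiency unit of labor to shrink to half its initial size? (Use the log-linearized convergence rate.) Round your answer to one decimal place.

t_½ ≈ 6.7 years

Near the steady state the convergence rate is λ = (1 − α)(n + g + δ).
λ = (1 − 0.31) × 0.151 = 0.69 × 0.151 = 0.10419
Half-life = ln 2 / λ = 0.6931 / 0.10419 ≈ 6.65 years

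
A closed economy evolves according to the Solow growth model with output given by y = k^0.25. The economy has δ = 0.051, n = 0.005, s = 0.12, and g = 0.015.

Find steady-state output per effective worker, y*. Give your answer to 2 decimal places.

y* ≈ 1.19

At the steady state, Δk = 0, so s·k^α = (n + g + δ)·k.
Dividing both sides by k: k^(1−α) = s / (n + g + δ).
k^0.75 = 0.12 / (0.005 + 0.015 + 0.051) = 0.12 / 0.071 = 1.6901
k* = 1.6901^(1/0.75) ≈ 2.0132
y* = (k*)^α = 2.0132^0.25 ≈ 1.1912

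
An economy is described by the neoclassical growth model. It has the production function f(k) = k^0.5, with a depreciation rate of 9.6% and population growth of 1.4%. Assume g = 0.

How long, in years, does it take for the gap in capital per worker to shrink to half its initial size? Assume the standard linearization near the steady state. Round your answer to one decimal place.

half-life ≈ 12.6 years

Near the steady state the convergence rate is λ = (1 − α)(n + δ).
λ = (1 − 0.5) × 0.110 = 0.5 × 0.110 = 0.0550
Half-life = ln 2 / λ = 0.6931 / 0.0550 ≈ 12.60 years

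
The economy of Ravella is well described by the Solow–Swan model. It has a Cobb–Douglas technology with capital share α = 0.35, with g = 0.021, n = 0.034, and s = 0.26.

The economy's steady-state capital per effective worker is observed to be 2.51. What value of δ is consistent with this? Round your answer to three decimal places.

Steady state requires s·f(k) = (n + g + δ)·k, i.e. s·k^α = (n + g + δ)·k.
So s / (n + g + δ) = (k*)^(1−α) = 2.51^0.65 = 1.8188.
Therefore n + g + δ = s / 1.8188 = 0.26 / 1.8188 = 0.1430, so δ = 0.1430 − 0.055 = 0.0880.

δ ≈ 0.088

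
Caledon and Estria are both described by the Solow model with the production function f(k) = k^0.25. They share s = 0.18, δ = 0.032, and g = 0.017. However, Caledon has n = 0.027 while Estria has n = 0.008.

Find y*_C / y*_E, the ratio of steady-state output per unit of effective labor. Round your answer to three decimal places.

y*_C / y*_E ≈ 0.909

Steady-state y* = [s/(n + g + δ)]^(α/(1−α)), so the ratio is [ (s_C/(n + g + δ)_C) / (s_E/(n + g + δ)_E) ]^0.3333.
s_C/(n + g + δ)_C = 0.18/0.076 = 2.3684; s_E/(n + g + δ)_E = 0.18/0.057 = 3.1579.
Ratio = (2.3684/3.1579)^0.3333 = 0.7500^0.3333 ≈ 0.9086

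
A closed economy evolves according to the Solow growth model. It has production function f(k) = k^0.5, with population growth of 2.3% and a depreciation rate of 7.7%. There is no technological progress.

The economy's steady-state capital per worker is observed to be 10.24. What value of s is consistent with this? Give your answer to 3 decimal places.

At the steady state, Δk = 0, so s·k^α = (n + δ)·k.
So s / (n + δ) = (k*)^(1−α) = 10.24^0.5 = 3.2000.
Therefore s = 3.2000 × (n + δ) = 3.2000 × 0.100 = 0.3200.

s ≈ 0.320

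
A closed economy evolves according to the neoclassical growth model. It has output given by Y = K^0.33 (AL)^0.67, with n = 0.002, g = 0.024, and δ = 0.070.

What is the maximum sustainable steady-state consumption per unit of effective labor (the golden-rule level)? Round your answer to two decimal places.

At the golden rule, f'(k) = n + g + δ, so α·k^(α−1) = n + g + δ and k_gold = (α/(n + g + δ))^(1/(1−α)).
k_gold = (0.33/0.096)^(1/0.67) = 3.4375^1.4925 ≈ 6.3145
c_gold = f(k_gold) − (n + g + δ)·k_gold = 1.8370 − 0.096×6.3145 ≈ 1.2308

c_gold ≈ 1.23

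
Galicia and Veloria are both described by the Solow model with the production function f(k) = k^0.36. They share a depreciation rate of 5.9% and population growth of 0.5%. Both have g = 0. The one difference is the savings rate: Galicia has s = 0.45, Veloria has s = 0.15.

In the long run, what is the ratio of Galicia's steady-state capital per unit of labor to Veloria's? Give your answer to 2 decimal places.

ratio ≈ 5.57

Steady-state k* = [s/(n + δ)]^(1/(1−α)), so the ratio is [ (s_G/(n + δ)_G) / (s_V/(n + δ)_V) ]^1.5625.
s_G/(n + δ)_G = 0.45/0.064 = 7.0313; s_V/(n + δ)_V = 0.15/0.064 = 2.3438.
Ratio = (7.0313/2.3438)^1.5625 = 3.0000^1.5625 ≈ 5.5655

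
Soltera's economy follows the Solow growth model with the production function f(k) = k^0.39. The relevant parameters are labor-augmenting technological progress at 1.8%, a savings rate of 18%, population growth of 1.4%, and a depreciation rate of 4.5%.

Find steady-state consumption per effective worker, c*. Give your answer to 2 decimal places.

In steady state, investment equals break-even investment: s·k^α = (n + g + δ)·k.
Rearranging, k^(1−α) = s / (n + g + δ).
k^0.61 = 0.18 / (0.014 + 0.018 + 0.045) = 0.18 / 0.077 = 2.3377
k* = 2.3377^(1/0.61) ≈ 4.0232
y* = (k*)^α = 4.0232^0.39 ≈ 1.7210
c* = (1 − s)·y* = (1 − 0.18) × 1.7210 ≈ 1.4112

c* ≈ 1.41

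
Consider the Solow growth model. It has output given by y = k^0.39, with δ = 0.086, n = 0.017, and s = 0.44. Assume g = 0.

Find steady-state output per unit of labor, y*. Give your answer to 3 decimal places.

In steady state, investment equals break-even investment: s·k^α = (n + δ)·k.
Dividing both sides by k: k^(1−α) = s / (n + δ).
k^0.61 = 0.44 / (0.017 + 0.086) = 0.44 / 0.103 = 4.2718
k* = 4.2718^(1/0.61) ≈ 10.8091
y* = (k*)^α = 10.8091^0.39 ≈ 2.5303

y* = 2.530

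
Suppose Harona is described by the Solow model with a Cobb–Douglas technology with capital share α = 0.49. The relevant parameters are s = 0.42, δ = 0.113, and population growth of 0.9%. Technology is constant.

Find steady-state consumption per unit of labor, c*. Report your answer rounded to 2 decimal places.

c* = 1.90

Steady state requires s·f(k) = (n + δ)·k, i.e. s·k^α = (n + δ)·k.
Dividing both sides by k: k^(1−α) = s / (n + δ).
k^0.51 = 0.42 / (0.009 + 0.113) = 0.42 / 0.122 = 3.4426
k* = 3.4426^(1/0.51) ≈ 11.2906
y* = (k*)^α = 11.2906^0.49 ≈ 3.2797
c* = (1 − s)·y* = (1 − 0.42) × 3.2797 ≈ 1.9022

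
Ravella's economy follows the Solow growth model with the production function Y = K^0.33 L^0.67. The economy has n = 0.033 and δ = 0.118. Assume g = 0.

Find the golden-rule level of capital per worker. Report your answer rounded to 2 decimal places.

k_gold ≈ 3.21

The golden rule sets f'(k) = n + δ, i.e. α·k^(α−1) = n + δ.
So k^(1−α) = α / (n + δ) = 0.33 / 0.151 = 2.1854.
k_gold = 2.1854^(1/0.67) ≈ 3.2119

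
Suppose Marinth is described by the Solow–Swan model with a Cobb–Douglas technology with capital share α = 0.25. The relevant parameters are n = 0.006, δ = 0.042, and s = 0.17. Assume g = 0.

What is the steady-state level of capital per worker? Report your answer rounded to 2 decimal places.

k* = 5.40

In steady state, investment equals break-even investment: s·k^α = (n + δ)·k.
Dividing both sides by k: k^(1−α) = s / (n + δ).
k^0.75 = 0.17 / (0.006 + 0.042) = 0.17 / 0.048 = 3.5417
k* = 3.5417^(1/0.75) ≈ 5.3986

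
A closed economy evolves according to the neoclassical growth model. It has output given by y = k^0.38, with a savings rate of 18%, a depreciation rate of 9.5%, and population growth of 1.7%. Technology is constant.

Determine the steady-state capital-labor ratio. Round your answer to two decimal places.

k* ≈ 2.15

Steady state requires s·f(k) = (n + δ)·k, i.e. s·k^α = (n + δ)·k.
Dividing both sides by k: k^(1−α) = s / (n + δ).
k^0.62 = 0.18 / (0.017 + 0.095) = 0.18 / 0.112 = 1.6071
k* = 1.6071^(1/0.62) ≈ 2.1494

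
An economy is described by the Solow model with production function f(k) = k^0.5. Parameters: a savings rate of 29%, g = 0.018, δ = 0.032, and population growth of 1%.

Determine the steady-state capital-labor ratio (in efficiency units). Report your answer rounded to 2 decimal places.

k* = 23.36

At the steady state, Δk = 0, so s·k^α = (n + g + δ)·k.
Rearranging, k^(1−α) = s / (n + g + δ).
k^0.5 = 0.29 / (0.010 + 0.018 + 0.032) = 0.29 / 0.060 = 4.8333
k* = 4.8333^(1/0.5) ≈ 23.3608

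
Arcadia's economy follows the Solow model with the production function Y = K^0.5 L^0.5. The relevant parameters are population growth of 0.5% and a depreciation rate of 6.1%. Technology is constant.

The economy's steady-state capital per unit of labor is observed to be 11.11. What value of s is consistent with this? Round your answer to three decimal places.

s ≈ 0.220

In steady state, investment equals break-even investment: s·k^α = (n + δ)·k.
So s / (n + δ) = (k*)^(1−α) = 11.11^0.5 = 3.3332.
Therefore s = 3.3332 × (n + δ) = 3.3332 × 0.066 = 0.2200.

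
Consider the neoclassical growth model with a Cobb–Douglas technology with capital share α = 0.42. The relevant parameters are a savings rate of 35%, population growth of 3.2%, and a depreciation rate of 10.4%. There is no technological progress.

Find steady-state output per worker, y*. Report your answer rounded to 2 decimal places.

y* = 1.98

At the steady state, Δk = 0, so s·k^α = (n + δ)·k.
Dividing both sides by k: k^(1−α) = s / (n + δ).
k^0.58 = 0.35 / (0.032 + 0.104) = 0.35 / 0.136 = 2.5735
k* = 2.5735^(1/0.58) ≈ 5.1027
y* = (k*)^α = 5.1027^0.42 ≈ 1.9828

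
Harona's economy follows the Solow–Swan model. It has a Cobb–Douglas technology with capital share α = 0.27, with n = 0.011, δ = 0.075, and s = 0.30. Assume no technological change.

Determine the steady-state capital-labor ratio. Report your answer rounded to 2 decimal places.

Steady state requires s·f(k) = (n + δ)·k, i.e. s·k^α = (n + δ)·k.
Dividing both sides by k: k^(1−α) = s / (n + δ).
k^0.73 = 0.30 / (0.011 + 0.075) = 0.30 / 0.086 = 3.4884
k* = 3.4884^(1/0.73) ≈ 5.5376

k* ≈ 5.54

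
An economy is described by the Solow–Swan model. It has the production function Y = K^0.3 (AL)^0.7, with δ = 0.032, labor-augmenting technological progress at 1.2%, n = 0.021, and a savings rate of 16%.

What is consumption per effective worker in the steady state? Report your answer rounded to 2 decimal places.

c* ≈ 1.24

In steady state, investment equals break-even investment: s·k^α = (n + g + δ)·k.
Rearranging, k^(1−α) = s / (n + g + δ).
k^0.7 = 0.16 / (0.021 + 0.012 + 0.032) = 0.16 / 0.065 = 2.4615
k* = 2.4615^(1/0.7) ≈ 3.6212
y* = (k*)^α = 3.6212^0.3 ≈ 1.4711
c* = (1 − s)·y* = (1 − 0.16) × 1.4711 ≈ 1.2357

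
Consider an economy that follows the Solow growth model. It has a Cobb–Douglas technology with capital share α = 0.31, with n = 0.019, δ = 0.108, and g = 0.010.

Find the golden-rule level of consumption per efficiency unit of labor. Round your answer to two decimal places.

At the golden rule, f'(k) = n + g + δ, so α·k^(α−1) = n + g + δ and k_gold = (α/(n + g + δ))^(1/(1−α)).
k_gold = (0.31/0.137)^(1/0.69) = 2.2628^1.4493 ≈ 3.2658
c_gold = f(k_gold) − (n + g + δ)·k_gold = 1.4432 − 0.137×3.2658 ≈ 0.9958

c_gold ≈ 1.00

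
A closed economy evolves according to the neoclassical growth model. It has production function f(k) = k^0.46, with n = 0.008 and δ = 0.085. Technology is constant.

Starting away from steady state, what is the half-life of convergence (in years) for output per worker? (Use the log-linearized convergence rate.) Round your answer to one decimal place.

t_½ ≈ 13.8 years

Near the steady state the convergence rate is λ = (1 − α)(n + δ).
λ = (1 − 0.46) × 0.093 = 0.54 × 0.093 = 0.05022
Half-life = ln 2 / λ = 0.6931 / 0.05022 ≈ 13.80 years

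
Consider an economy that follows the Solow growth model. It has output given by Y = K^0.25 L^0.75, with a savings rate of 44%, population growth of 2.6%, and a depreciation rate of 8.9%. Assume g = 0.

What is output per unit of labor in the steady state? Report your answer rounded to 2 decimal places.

y* ≈ 1.56

At the steady state, Δk = 0, so s·k^α = (n + δ)·k.
Dividing both sides by k: k^(1−α) = s / (n + δ).
k^0.75 = 0.44 / (0.026 + 0.089) = 0.44 / 0.115 = 3.8261
k* = 3.8261^(1/0.75) ≈ 5.9842
y* = (k*)^α = 5.9842^0.25 ≈ 1.5641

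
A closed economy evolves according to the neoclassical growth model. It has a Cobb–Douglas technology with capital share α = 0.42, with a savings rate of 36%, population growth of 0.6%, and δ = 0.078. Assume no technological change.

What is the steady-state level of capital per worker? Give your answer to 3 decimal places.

k* = 12.294

Steady state requires s·f(k) = (n + δ)·k, i.e. s·k^α = (n + δ)·k.
Dividing both sides by k: k^(1−α) = s / (n + δ).
k^0.58 = 0.36 / (0.006 + 0.078) = 0.36 / 0.084 = 4.2857
k* = 4.2857^(1/0.58) ≈ 12.2940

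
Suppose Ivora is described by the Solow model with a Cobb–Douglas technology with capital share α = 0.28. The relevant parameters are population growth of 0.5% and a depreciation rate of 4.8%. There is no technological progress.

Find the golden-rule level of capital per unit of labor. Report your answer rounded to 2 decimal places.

k_gold ≈ 10.09

The golden rule sets f'(k) = n + δ, i.e. α·k^(α−1) = n + δ.
So k^(1−α) = α / (n + δ) = 0.28 / 0.053 = 5.2830.
k_gold = 5.2830^(1/0.72) ≈ 10.0925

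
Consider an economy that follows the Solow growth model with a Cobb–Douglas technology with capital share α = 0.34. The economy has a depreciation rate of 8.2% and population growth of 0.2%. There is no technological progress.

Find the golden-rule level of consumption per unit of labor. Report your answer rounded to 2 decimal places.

At the golden rule, f'(k) = n + δ, so α·k^(α−1) = n + δ and k_gold = (α/(n + δ))^(1/(1−α)).
k_gold = (0.34/0.084)^(1/0.66) = 4.0476^1.5152 ≈ 8.3181
c_gold = f(k_gold) − (n + δ)·k_gold = 2.0550 − 0.084×8.3181 ≈ 1.3563

c_gold ≈ 1.36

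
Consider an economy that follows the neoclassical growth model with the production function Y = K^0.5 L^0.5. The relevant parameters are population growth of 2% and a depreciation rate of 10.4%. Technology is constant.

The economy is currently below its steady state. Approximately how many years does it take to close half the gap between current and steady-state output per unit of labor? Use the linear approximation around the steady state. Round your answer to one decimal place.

half-life ≈ 11.2 years

Near the steady state the convergence rate is λ = (1 − α)(n + δ).
λ = (1 − 0.5) × 0.124 = 0.5 × 0.124 = 0.0620
Half-life = ln 2 / λ = 0.6931 / 0.0620 ≈ 11.18 years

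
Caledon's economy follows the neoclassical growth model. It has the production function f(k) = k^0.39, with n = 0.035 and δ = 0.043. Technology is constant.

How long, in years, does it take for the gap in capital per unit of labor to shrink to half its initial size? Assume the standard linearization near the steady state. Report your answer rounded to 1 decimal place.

about 14.6 years

Near the steady state the convergence rate is λ = (1 − α)(n + δ).
λ = (1 − 0.39) × 0.078 = 0.61 × 0.078 = 0.04758
Half-life = ln 2 / λ = 0.6931 / 0.04758 ≈ 14.57 years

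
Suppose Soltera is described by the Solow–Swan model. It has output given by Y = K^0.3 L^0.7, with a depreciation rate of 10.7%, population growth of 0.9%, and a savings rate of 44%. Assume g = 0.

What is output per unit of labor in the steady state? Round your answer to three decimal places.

In steady state, investment equals break-even investment: s·k^α = (n + δ)·k.
Dividing both sides by k: k^(1−α) = s / (n + δ).
k^0.7 = 0.44 / (0.009 + 0.107) = 0.44 / 0.116 = 3.7931
k* = 3.7931^(1/0.7) ≈ 6.7164
y* = (k*)^α = 6.7164^0.3 ≈ 1.7707

y* = 1.771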